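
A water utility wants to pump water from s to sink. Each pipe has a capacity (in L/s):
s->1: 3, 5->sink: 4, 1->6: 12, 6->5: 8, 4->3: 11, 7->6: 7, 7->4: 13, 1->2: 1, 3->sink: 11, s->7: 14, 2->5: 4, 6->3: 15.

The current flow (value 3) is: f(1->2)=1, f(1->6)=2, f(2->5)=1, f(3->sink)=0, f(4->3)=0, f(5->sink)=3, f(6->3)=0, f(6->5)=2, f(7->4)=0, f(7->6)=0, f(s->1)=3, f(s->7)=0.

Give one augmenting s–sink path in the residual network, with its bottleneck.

Residual along s->7->6->5->sink: s->7: 14, 7->6: 7, 6->5: 6, 5->sink: 1.
Bottleneck = min = 1.

s->7->6->5->sink, bottleneck 1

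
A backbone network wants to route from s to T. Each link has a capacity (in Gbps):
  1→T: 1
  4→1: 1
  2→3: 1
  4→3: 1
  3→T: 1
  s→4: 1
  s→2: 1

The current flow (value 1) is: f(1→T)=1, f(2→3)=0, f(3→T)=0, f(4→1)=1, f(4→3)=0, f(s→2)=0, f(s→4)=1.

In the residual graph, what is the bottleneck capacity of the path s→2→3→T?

Residual capacities along the path: s→2: 1, 2→3: 1, 3→T: 1.
Minimum is 1.

1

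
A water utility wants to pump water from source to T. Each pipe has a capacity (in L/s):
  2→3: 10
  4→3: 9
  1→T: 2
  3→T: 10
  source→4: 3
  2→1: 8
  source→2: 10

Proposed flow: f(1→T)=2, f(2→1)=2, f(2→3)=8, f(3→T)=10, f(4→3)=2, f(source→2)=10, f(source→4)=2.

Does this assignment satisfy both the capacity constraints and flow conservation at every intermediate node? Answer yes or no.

Every edge has 0 ≤ f(e) ≤ cap(e).
At each intermediate node, inflow equals outflow.

Yes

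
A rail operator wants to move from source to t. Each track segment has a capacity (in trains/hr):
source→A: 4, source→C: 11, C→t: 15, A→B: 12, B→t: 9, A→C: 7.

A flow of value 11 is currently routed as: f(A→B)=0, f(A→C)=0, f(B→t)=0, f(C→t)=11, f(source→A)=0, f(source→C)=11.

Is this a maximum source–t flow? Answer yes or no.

Residual path source→A→C→t has bottleneck 4 > 0.
Pushing 4 along it raises the flow to 15, so the given flow is not maximum.

No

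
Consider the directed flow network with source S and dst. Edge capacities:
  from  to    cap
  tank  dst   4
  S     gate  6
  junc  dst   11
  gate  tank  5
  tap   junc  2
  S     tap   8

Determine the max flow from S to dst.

6

Augment S->gate->tank->dst: bottleneck 4. Total 4.
Augment S->tap->junc->dst: bottleneck 2. Total 6.
No augmenting path remains in the residual graph.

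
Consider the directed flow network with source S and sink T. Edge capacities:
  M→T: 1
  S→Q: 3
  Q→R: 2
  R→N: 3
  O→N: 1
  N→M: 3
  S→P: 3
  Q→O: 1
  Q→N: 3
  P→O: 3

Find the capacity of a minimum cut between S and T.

1

Max flow = 1 (via 1 augmenting path).
In the residual at optimum, the set reachable from S is {M, N, O, P, Q, R, S}.
Cut edges: M→T (cap 1). Sum = 1.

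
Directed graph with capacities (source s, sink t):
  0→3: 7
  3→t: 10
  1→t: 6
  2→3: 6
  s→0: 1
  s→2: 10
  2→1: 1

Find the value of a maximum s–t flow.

8

Augment s→2→1→t: bottleneck 1. Total 1.
Augment s→2→3→t: bottleneck 6. Total 7.
Augment s→0→3→t: bottleneck 1. Total 8.
No augmenting path remains in the residual graph.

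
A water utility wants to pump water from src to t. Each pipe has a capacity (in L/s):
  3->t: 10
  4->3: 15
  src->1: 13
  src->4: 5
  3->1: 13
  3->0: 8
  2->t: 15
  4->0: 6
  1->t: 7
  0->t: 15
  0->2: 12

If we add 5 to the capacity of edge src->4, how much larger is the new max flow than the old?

5

Original max flow = 12.
After raising cap(src->4), augmenting paths through that edge carry 5 more units.
New max flow = 17. Increase = 5.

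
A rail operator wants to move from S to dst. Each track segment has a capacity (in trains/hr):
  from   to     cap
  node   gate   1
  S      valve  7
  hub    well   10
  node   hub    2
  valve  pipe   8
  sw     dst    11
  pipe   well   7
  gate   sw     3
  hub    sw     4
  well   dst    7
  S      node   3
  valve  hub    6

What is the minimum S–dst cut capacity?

10

Max flow = 10 (via 3 augmenting paths).
In the residual at optimum, the set reachable from S is {S}.
Cut edges: S->valve (cap 7), S->node (cap 3). Sum = 10.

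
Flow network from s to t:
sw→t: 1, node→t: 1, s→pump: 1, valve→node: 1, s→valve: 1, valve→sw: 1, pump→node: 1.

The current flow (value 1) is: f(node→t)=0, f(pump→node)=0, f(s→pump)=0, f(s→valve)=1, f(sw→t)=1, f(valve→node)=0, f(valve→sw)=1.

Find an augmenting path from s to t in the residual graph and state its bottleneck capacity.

s→pump→node→t, bottleneck 1

Residual along s→pump→node→t: s→pump: 1, pump→node: 1, node→t: 1.
Bottleneck = min = 1.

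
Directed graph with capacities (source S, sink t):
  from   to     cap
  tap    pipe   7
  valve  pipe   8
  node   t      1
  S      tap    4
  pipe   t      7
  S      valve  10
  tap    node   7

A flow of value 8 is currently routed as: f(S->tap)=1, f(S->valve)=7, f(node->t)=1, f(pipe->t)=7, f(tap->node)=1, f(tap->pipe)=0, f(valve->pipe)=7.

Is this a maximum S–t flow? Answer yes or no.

Yes

Residual reachable from S: {S, node, pipe, tap, valve}; t is not reachable.
Saturated cut: pipe->t, node->t with total capacity 8 = current flow value. Flow is maximum.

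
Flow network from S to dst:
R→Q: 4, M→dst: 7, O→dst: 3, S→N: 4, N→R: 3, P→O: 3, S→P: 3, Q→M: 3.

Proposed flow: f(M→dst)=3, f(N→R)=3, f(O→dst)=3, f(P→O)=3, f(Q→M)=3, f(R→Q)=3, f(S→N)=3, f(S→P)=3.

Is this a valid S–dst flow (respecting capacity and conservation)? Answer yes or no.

Yes

Every edge has 0 ≤ f(e) ≤ cap(e).
At each intermediate node, inflow equals outflow.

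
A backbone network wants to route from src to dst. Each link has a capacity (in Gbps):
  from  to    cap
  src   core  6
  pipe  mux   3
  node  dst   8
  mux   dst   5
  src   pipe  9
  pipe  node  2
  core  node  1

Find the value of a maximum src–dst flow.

Augment src->core->node->dst: bottleneck 1. Total 1.
Augment src->pipe->node->dst: bottleneck 2. Total 3.
Augment src->pipe->mux->dst: bottleneck 3. Total 6.
No augmenting path remains in the residual graph.

6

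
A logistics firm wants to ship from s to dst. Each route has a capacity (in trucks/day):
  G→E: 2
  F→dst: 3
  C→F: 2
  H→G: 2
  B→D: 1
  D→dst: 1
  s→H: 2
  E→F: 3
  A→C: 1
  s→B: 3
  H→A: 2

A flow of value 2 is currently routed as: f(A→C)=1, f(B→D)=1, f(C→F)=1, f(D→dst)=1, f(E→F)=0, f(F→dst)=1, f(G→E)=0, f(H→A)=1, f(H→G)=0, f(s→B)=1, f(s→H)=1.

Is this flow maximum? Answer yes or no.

No

Residual path s→H→G→E→F→dst has bottleneck 1 > 0.
Pushing 1 along it raises the flow to 3, so the given flow is not maximum.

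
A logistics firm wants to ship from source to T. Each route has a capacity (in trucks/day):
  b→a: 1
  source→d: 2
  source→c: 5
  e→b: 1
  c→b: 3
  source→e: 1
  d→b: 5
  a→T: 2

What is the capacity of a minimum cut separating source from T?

1

Max flow = 1 (via 1 augmenting path).
In the residual at optimum, the set reachable from source is {b, c, d, e, source}.
Cut edges: b→a (cap 1). Sum = 1.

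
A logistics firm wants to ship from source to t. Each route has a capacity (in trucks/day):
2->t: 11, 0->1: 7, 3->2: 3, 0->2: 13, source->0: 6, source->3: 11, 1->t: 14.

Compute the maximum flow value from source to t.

Augment source->3->2->t: bottleneck 3. Total 3.
Augment source->0->2->t: bottleneck 6. Total 9.
No augmenting path remains in the residual graph.

9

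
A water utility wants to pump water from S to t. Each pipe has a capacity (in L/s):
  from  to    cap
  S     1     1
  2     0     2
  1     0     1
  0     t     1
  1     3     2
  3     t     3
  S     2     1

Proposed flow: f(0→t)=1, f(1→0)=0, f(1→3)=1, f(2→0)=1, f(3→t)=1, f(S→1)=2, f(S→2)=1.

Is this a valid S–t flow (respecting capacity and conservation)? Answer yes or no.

Capacity violated on S→1: flow 2 > capacity 1.

No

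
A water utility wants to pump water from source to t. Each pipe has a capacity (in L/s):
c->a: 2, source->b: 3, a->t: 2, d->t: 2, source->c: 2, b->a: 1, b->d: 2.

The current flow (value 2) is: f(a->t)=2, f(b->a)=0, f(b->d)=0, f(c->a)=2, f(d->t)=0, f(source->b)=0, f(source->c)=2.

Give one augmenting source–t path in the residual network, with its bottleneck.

Residual along source->b->d->t: source->b: 3, b->d: 2, d->t: 2.
Bottleneck = min = 2.

source->b->d->t, bottleneck 2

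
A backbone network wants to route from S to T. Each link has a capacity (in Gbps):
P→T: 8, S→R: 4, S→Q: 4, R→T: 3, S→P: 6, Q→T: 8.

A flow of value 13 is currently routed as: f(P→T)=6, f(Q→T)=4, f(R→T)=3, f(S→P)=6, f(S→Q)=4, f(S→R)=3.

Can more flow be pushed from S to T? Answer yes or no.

No

Residual reachable from S: {R, S}; T is not reachable.
Saturated cut: S→P, S→Q, R→T with total capacity 13 = current flow value. Flow is maximum.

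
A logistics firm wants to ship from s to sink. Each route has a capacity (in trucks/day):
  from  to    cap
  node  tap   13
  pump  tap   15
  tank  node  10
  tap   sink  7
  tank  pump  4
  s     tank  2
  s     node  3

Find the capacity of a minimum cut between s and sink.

Max flow = 5 (via 2 augmenting paths).
In the residual at optimum, the set reachable from s is {s}.
Cut edges: s->tank (cap 2), s->node (cap 3). Sum = 5.

5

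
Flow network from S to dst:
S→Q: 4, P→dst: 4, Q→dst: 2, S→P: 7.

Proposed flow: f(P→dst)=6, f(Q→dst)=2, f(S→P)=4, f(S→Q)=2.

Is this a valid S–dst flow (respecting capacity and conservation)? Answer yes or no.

No

Capacity violated on P→dst: flow 6 > capacity 4.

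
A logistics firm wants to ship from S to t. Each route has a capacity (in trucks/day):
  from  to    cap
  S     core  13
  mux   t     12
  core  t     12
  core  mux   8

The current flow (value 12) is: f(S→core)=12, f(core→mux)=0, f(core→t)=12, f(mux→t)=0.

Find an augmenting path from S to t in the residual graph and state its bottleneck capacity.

Residual along S→core→mux→t: S→core: 1, core→mux: 8, mux→t: 12.
Bottleneck = min = 1.

S→core→mux→t, bottleneck 1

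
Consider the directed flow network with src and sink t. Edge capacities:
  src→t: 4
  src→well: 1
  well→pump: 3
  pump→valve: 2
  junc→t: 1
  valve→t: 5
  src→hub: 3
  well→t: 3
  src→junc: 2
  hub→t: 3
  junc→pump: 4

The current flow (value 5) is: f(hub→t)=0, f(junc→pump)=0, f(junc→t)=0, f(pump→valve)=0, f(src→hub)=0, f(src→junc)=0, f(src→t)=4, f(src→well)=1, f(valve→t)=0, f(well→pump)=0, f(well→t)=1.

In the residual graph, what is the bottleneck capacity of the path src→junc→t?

Residual capacities along the path: src→junc: 2, junc→t: 1.
Minimum is 1.

1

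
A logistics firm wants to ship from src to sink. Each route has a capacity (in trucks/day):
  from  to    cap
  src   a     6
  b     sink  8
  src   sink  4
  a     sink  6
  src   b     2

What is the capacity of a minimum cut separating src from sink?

Max flow = 12 (via 3 augmenting paths).
In the residual at optimum, the set reachable from src is {src}.
Cut edges: src→a (cap 6), src→b (cap 2), src→sink (cap 4). Sum = 12.

12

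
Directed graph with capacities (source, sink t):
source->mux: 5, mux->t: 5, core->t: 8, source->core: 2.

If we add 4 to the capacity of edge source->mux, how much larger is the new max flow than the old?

0

Original max flow = 7.
Even with extra capacity on source->mux, another cut of capacity 7 remains binding.
New max flow = 7. Increase = 0.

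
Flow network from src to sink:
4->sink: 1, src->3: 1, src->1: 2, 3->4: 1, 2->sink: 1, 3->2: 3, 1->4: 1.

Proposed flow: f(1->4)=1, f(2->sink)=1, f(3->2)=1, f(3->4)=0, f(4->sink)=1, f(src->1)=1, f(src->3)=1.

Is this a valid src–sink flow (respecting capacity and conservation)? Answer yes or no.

Yes

Every edge has 0 ≤ f(e) ≤ cap(e).
At each intermediate node, inflow equals outflow.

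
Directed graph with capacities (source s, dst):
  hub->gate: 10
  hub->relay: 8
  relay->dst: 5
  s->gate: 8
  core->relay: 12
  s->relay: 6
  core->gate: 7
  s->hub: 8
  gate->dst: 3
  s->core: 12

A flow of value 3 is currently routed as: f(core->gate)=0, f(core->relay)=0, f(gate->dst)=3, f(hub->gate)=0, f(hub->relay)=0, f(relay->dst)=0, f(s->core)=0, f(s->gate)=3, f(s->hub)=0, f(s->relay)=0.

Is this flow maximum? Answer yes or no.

No

Residual path s->relay->dst has bottleneck 5 > 0.
Pushing 5 along it raises the flow to 8, so the given flow is not maximum.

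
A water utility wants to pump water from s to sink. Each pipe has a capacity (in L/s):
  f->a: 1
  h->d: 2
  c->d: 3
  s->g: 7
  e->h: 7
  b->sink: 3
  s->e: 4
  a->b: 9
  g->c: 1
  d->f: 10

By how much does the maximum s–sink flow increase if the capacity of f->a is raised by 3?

Original max flow = 1.
After raising cap(f->a), augmenting paths through that edge carry 2 more units.
New max flow = 3. Increase = 2.

2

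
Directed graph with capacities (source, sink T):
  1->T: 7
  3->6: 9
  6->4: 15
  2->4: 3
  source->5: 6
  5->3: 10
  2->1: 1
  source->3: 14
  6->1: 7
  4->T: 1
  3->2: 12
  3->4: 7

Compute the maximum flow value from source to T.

8

Augment source->3->4->T: bottleneck 1. Total 1.
Augment source->3->2->1->T: bottleneck 1. Total 2.
Augment source->3->6->1->T: bottleneck 6. Total 8.
No augmenting path remains in the residual graph.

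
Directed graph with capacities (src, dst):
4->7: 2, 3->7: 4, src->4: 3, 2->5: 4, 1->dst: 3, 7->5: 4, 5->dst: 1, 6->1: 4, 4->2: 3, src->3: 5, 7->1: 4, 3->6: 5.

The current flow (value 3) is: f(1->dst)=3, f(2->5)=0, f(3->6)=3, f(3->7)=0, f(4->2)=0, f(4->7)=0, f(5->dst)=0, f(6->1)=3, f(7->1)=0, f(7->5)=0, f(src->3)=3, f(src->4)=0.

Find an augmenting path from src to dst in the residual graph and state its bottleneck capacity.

src->3->7->5->dst, bottleneck 1

Residual along src->3->7->5->dst: src->3: 2, 3->7: 4, 7->5: 4, 5->dst: 1.
Bottleneck = min = 1.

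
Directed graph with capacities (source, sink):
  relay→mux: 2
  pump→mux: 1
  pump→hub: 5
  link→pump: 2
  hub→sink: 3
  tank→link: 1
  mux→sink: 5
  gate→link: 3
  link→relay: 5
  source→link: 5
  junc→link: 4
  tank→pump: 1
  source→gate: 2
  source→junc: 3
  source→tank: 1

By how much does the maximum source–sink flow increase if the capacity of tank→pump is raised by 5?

Original max flow = 5.
Edge tank→pump does not cross the min cut (source side {gate, junc, link, relay, source}), so extra capacity there cannot help.
New max flow = 5. Increase = 0.

0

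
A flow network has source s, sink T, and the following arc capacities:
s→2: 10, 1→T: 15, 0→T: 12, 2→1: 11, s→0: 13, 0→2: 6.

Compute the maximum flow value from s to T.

23

Augment s→0→T: bottleneck 12. Total 12.
Augment s→2→1→T: bottleneck 10. Total 22.
Augment s→0→2→1→T: bottleneck 1. Total 23.
No augmenting path remains in the residual graph.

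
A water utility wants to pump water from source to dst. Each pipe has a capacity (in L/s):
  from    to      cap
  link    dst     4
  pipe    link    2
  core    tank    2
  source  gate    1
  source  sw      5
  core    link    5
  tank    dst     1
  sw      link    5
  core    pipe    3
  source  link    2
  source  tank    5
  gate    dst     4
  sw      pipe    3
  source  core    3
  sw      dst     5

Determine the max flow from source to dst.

Augment source->tank->dst: bottleneck 1. Total 1.
Augment source->sw->dst: bottleneck 5. Total 6.
Augment source->gate->dst: bottleneck 1. Total 7.
Augment source->link->dst: bottleneck 2. Total 9.
Augment source->core->link->dst: bottleneck 2. Total 11.
No augmenting path remains in the residual graph.

11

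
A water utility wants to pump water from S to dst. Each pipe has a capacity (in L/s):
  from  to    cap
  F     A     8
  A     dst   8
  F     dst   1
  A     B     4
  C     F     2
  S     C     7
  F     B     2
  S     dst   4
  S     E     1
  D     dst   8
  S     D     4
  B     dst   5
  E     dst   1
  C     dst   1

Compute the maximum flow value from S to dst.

12

Augment S->dst: bottleneck 4. Total 4.
Augment S->C->dst: bottleneck 1. Total 5.
Augment S->D->dst: bottleneck 4. Total 9.
Augment S->E->dst: bottleneck 1. Total 10.
Augment S->C->F->dst: bottleneck 1. Total 11.
Augment S->C->F->A->dst: bottleneck 1. Total 12.
No augmenting path remains in the residual graph.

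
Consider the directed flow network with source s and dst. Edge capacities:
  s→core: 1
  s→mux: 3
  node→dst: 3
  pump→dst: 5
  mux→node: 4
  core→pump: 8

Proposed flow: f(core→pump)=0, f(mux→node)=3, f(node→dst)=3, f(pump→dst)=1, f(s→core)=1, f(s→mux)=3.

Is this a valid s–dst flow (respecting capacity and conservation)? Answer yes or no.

No

Conservation fails at core: inflow 1 ≠ outflow 0.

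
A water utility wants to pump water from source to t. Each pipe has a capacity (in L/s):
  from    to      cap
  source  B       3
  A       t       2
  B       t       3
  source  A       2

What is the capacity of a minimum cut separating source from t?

5

Max flow = 5 (via 2 augmenting paths).
In the residual at optimum, the set reachable from source is {source}.
Cut edges: source→B (cap 3), source→A (cap 2). Sum = 5.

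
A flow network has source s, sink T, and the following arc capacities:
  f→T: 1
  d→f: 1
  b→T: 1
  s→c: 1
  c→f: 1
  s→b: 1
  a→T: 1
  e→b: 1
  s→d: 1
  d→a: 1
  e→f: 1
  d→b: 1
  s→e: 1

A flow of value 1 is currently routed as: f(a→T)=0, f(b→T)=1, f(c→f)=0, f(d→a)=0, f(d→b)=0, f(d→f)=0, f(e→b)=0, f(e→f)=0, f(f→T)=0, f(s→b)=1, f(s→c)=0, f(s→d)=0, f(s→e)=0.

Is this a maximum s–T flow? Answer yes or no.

Residual path s→c→f→T has bottleneck 1 > 0.
Pushing 1 along it raises the flow to 2, so the given flow is not maximum.

No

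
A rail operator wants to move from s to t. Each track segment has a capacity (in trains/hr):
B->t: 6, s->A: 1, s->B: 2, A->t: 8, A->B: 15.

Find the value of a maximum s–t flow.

3

Augment s->A->t: bottleneck 1. Total 1.
Augment s->B->t: bottleneck 2. Total 3.
No augmenting path remains in the residual graph.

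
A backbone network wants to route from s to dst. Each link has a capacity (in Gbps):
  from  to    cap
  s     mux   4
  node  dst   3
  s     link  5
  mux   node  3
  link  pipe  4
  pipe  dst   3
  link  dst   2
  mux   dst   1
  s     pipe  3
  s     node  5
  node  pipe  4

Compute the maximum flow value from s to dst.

9

Augment s->link->dst: bottleneck 2. Total 2.
Augment s->mux->dst: bottleneck 1. Total 3.
Augment s->node->dst: bottleneck 3. Total 6.
Augment s->pipe->dst: bottleneck 3. Total 9.
No augmenting path remains in the residual graph.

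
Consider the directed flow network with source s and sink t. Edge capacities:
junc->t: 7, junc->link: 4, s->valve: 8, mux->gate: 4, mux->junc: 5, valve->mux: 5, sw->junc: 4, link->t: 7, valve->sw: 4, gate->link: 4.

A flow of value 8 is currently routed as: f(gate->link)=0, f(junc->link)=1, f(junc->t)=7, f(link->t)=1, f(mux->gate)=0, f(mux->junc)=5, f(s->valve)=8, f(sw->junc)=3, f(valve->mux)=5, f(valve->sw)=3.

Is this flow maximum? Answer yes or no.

Yes

Residual reachable from s: {s}; t is not reachable.
Saturated cut: s->valve with total capacity 8 = current flow value. Flow is maximum.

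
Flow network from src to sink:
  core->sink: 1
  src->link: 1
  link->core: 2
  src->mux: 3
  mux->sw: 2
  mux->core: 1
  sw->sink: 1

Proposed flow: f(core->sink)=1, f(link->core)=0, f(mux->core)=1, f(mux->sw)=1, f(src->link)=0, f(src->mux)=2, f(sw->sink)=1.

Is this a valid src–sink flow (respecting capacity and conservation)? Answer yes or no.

Yes

Every edge has 0 ≤ f(e) ≤ cap(e).
At each intermediate node, inflow equals outflow.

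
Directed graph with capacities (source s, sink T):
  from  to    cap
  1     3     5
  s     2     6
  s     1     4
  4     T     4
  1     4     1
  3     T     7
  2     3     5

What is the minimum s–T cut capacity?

Max flow = 8 (via 3 augmenting paths).
In the residual at optimum, the set reachable from s is {1, 2, 3, s}.
Cut edges: 1→4 (cap 1), 3→T (cap 7). Sum = 8.

8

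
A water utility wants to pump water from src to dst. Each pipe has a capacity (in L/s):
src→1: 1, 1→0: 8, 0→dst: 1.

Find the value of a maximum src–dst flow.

1

Augment src→1→0→dst: bottleneck 1. Total 1.
No augmenting path remains in the residual graph.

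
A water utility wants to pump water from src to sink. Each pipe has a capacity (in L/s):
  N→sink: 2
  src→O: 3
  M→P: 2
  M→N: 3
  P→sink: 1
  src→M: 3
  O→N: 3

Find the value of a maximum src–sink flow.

Augment src→O→N→sink: bottleneck 2. Total 2.
Augment src→M→P→sink: bottleneck 1. Total 3.
No augmenting path remains in the residual graph.

3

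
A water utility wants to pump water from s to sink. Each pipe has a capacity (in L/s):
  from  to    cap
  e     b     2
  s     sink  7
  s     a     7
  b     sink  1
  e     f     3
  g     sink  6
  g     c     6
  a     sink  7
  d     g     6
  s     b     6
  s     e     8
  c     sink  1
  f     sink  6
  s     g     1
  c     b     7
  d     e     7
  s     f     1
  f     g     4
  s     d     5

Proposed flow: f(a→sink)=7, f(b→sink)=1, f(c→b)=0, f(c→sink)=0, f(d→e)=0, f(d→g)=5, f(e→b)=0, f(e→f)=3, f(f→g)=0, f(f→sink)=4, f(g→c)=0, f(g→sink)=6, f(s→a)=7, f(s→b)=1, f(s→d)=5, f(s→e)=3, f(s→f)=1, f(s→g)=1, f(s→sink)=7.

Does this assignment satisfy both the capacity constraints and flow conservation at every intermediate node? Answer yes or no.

Every edge has 0 ≤ f(e) ≤ cap(e).
At each intermediate node, inflow equals outflow.

Yes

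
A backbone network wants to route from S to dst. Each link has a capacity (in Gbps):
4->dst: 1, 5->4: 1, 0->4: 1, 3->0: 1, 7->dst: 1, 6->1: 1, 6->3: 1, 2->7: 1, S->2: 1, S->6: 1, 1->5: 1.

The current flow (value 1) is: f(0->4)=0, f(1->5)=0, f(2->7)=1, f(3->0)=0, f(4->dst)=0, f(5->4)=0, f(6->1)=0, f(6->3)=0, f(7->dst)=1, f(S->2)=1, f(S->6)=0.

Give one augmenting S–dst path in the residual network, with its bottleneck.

Residual along S->6->3->0->4->dst: S->6: 1, 6->3: 1, 3->0: 1, 0->4: 1, 4->dst: 1.
Bottleneck = min = 1.

S->6->3->0->4->dst, bottleneck 1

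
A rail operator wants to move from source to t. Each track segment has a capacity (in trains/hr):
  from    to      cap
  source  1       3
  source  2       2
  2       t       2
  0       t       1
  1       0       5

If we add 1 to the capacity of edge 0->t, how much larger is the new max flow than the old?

Original max flow = 3.
After raising cap(0->t), augmenting paths through that edge carry 1 more unit.
New max flow = 4. Increase = 1.

1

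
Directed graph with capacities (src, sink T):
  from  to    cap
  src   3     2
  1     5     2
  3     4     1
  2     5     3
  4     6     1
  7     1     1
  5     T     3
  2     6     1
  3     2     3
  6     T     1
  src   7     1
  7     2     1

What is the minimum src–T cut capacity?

Max flow = 3 (via 2 augmenting paths).
In the residual at optimum, the set reachable from src is {src}.
Cut edges: src->7 (cap 1), src->3 (cap 2). Sum = 3.

3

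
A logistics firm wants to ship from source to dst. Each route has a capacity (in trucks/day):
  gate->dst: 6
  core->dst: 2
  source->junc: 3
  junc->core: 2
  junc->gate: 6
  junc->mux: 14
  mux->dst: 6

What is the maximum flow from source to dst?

3

Augment source->junc->core->dst: bottleneck 2. Total 2.
Augment source->junc->mux->dst: bottleneck 1. Total 3.
No augmenting path remains in the residual graph.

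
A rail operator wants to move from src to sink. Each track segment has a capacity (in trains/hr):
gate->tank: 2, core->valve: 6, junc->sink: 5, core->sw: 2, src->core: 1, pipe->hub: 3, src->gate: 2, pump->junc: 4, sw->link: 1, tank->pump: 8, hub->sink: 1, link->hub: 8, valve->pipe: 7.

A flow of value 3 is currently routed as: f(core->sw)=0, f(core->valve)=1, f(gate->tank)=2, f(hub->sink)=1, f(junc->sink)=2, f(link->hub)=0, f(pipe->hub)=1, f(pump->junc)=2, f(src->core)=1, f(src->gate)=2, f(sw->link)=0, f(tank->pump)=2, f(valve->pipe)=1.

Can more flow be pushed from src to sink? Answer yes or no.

No

Residual reachable from src: {src}; sink is not reachable.
Saturated cut: src->gate, src->core with total capacity 3 = current flow value. Flow is maximum.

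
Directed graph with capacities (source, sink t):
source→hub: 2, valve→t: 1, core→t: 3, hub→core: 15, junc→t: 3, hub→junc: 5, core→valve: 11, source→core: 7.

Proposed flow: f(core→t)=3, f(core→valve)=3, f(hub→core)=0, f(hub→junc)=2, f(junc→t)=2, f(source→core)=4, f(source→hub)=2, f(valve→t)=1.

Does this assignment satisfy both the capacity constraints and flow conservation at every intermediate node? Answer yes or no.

No

Conservation fails at core: inflow 4 ≠ outflow 6.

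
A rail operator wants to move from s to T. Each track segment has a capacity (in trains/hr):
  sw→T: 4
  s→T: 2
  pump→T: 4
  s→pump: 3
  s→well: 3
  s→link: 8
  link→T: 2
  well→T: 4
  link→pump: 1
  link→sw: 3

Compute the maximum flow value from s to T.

14

Augment s→T: bottleneck 2. Total 2.
Augment s→link→T: bottleneck 2. Total 4.
Augment s→pump→T: bottleneck 3. Total 7.
Augment s→well→T: bottleneck 3. Total 10.
Augment s→link→pump→T: bottleneck 1. Total 11.
Augment s→link→sw→T: bottleneck 3. Total 14.
No augmenting path remains in the residual graph.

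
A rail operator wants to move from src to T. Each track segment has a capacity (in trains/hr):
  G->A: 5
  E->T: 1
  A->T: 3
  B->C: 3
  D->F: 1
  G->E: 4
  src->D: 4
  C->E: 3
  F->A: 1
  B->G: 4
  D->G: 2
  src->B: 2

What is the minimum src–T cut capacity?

Max flow = 4 (via 3 augmenting paths).
In the residual at optimum, the set reachable from src is {A, B, C, D, E, F, G, src}.
Cut edges: E->T (cap 1), A->T (cap 3). Sum = 4.

4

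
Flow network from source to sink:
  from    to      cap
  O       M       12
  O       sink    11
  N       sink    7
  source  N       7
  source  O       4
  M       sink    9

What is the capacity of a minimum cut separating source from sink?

11

Max flow = 11 (via 2 augmenting paths).
In the residual at optimum, the set reachable from source is {source}.
Cut edges: source→N (cap 7), source→O (cap 4). Sum = 11.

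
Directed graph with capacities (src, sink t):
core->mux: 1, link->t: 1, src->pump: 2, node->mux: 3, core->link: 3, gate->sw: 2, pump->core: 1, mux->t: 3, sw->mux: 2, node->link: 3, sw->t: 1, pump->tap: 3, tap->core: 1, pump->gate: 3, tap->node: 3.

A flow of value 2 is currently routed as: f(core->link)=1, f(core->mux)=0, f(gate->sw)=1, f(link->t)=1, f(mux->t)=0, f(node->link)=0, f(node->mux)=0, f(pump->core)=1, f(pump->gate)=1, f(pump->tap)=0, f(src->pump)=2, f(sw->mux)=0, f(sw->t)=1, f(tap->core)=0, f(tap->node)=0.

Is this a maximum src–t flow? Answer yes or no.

Residual reachable from src: {src}; t is not reachable.
Saturated cut: src->pump with total capacity 2 = current flow value. Flow is maximum.

Yes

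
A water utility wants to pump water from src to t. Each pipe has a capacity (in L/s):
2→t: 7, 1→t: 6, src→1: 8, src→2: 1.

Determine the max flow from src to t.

7

Augment src→1→t: bottleneck 6. Total 6.
Augment src→2→t: bottleneck 1. Total 7.
No augmenting path remains in the residual graph.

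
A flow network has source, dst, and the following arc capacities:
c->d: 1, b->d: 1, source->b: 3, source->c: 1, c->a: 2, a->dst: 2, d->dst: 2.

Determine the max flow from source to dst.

2

Augment source->b->d->dst: bottleneck 1. Total 1.
Augment source->c->d->dst: bottleneck 1. Total 2.
No augmenting path remains in the residual graph.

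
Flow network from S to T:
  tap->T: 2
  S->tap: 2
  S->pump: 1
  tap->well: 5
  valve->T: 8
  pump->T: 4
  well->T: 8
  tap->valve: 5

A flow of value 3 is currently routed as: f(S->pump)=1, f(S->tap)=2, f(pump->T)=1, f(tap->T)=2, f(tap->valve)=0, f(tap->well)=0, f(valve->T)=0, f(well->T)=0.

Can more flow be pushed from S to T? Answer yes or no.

No

Residual reachable from S: {S}; T is not reachable.
Saturated cut: S->tap, S->pump with total capacity 3 = current flow value. Flow is maximum.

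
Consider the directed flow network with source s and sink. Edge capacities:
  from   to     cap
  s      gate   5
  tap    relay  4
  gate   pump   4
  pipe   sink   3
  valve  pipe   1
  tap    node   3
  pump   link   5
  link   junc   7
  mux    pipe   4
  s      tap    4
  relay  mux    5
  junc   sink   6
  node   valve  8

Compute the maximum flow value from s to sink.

Augment s→gate→pump→link→junc→sink: bottleneck 4. Total 4.
Augment s→tap→relay→mux→pipe→sink: bottleneck 3. Total 7.
No augmenting path remains in the residual graph.

7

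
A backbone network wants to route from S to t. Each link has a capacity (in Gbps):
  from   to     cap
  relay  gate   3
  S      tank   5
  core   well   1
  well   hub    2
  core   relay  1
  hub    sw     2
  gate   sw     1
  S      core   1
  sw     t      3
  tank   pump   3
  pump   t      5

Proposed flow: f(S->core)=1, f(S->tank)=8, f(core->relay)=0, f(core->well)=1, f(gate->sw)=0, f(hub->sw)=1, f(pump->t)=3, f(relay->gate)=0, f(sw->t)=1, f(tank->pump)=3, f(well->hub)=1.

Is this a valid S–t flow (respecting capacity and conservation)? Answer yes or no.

Capacity violated on S->tank: flow 8 > capacity 5.

No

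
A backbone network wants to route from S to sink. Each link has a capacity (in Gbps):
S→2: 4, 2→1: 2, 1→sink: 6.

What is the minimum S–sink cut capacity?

Max flow = 2 (via 1 augmenting path).
In the residual at optimum, the set reachable from S is {2, S}.
Cut edges: 2→1 (cap 2). Sum = 2.

2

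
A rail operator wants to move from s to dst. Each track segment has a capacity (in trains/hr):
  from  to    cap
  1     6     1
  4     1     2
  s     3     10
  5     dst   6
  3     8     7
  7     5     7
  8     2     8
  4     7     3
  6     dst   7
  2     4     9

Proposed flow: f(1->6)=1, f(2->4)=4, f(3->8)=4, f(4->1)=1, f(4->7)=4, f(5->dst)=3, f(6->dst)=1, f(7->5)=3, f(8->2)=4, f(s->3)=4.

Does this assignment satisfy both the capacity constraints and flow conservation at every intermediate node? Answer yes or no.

Capacity violated on 4->7: flow 4 > capacity 3.

No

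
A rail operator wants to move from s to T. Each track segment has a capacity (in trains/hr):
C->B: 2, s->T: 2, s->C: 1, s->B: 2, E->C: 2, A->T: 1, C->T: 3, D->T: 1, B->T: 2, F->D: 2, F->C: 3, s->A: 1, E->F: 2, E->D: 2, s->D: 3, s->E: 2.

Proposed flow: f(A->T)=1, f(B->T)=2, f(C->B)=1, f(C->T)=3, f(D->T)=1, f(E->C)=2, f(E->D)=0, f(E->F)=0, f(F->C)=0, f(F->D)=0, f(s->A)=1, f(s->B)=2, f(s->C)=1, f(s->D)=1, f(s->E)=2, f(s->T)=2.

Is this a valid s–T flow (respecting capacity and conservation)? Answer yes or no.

Conservation fails at C: inflow 3 ≠ outflow 4.

No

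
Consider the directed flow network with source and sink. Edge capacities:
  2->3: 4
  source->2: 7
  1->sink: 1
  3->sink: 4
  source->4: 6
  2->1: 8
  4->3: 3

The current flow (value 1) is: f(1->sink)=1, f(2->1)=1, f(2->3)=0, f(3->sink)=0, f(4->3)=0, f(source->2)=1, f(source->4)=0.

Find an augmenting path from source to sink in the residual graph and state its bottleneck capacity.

source->2->3->sink, bottleneck 4

Residual along source->2->3->sink: source->2: 6, 2->3: 4, 3->sink: 4.
Bottleneck = min = 4.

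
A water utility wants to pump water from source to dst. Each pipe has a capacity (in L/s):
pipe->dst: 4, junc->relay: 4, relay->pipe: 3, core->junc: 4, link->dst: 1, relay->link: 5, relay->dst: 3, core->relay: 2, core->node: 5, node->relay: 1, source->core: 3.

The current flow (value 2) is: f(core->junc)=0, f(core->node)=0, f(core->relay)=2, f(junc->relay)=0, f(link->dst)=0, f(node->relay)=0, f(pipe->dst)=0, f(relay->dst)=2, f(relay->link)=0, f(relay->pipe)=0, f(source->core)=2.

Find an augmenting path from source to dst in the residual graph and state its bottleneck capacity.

Residual along source->core->junc->relay->dst: source->core: 1, core->junc: 4, junc->relay: 4, relay->dst: 1.
Bottleneck = min = 1.

source->core->junc->relay->dst, bottleneck 1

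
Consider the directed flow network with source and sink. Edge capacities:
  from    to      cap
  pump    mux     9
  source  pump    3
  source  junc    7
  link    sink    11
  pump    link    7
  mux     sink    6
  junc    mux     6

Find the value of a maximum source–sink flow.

Augment source->pump->link->sink: bottleneck 3. Total 3.
Augment source->junc->mux->sink: bottleneck 6. Total 9.
No augmenting path remains in the residual graph.

9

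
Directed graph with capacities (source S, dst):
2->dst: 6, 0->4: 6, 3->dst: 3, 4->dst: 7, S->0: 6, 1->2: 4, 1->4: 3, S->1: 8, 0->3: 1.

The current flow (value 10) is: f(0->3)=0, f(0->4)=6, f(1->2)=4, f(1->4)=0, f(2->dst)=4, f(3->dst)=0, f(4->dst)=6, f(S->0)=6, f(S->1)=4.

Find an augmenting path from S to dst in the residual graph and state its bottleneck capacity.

Residual along S->1->4->dst: S->1: 4, 1->4: 3, 4->dst: 1.
Bottleneck = min = 1.

S->1->4->dst, bottleneck 1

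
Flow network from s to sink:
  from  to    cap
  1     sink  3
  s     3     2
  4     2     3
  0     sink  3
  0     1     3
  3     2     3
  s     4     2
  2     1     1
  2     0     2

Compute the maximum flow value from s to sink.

3

Augment s→3→2→0→sink: bottleneck 2. Total 2.
Augment s→4→2→1→sink: bottleneck 1. Total 3.
No augmenting path remains in the residual graph.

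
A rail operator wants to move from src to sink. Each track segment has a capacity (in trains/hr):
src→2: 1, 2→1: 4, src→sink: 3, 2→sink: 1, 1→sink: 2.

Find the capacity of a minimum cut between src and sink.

4

Max flow = 4 (via 2 augmenting paths).
In the residual at optimum, the set reachable from src is {src}.
Cut edges: src→2 (cap 1), src→sink (cap 3). Sum = 4.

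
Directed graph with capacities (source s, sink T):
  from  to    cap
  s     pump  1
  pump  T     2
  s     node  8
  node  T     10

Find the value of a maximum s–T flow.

9

Augment s->pump->T: bottleneck 1. Total 1.
Augment s->node->T: bottleneck 8. Total 9.
No augmenting path remains in the residual graph.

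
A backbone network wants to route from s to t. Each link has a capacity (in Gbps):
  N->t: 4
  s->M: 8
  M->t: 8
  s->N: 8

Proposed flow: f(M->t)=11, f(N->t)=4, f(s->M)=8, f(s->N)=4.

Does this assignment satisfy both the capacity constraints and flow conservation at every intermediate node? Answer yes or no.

Capacity violated on M->t: flow 11 > capacity 8.

No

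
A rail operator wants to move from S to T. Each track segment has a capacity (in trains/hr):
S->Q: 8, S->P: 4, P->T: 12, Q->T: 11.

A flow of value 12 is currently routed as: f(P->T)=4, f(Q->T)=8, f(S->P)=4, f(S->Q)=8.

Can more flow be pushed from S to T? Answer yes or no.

Residual reachable from S: {S}; T is not reachable.
Saturated cut: S->Q, S->P with total capacity 12 = current flow value. Flow is maximum.

No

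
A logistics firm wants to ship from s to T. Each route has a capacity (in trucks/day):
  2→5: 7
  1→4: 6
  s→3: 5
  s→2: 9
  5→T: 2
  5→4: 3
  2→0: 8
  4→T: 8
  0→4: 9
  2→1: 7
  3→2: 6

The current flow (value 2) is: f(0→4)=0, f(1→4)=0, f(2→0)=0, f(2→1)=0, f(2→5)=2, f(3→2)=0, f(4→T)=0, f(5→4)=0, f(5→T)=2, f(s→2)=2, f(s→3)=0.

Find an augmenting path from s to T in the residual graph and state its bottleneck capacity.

Residual along s→2→0→4→T: s→2: 7, 2→0: 8, 0→4: 9, 4→T: 8.
Bottleneck = min = 7.

s→2→0→4→T, bottleneck 7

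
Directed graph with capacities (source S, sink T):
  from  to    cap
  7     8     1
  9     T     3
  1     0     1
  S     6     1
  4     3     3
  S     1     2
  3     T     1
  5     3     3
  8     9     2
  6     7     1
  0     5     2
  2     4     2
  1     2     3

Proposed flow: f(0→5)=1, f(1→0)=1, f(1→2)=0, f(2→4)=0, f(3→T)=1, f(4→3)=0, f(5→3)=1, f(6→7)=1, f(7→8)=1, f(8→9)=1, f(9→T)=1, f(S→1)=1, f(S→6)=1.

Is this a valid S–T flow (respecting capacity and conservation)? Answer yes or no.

Every edge has 0 ≤ f(e) ≤ cap(e).
At each intermediate node, inflow equals outflow.

Yes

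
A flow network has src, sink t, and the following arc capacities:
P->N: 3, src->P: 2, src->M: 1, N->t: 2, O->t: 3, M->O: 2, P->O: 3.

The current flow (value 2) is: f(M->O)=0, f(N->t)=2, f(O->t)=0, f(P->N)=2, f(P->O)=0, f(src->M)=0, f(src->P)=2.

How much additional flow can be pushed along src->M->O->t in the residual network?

1

Residual capacities along the path: src->M: 1, M->O: 2, O->t: 3.
Minimum is 1.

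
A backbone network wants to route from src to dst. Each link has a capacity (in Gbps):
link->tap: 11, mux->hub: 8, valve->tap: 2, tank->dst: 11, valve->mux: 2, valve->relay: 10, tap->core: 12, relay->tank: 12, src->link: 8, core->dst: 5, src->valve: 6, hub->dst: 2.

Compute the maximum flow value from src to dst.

Augment src->link->tap->core->dst: bottleneck 5. Total 5.
Augment src->valve->relay->tank->dst: bottleneck 6. Total 11.
No augmenting path remains in the residual graph.

11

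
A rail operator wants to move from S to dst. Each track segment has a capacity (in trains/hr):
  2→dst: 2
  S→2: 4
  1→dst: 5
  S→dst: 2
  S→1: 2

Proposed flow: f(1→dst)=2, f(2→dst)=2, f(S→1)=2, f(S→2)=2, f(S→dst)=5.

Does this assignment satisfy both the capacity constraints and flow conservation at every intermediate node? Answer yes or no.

No

Capacity violated on S→dst: flow 5 > capacity 2.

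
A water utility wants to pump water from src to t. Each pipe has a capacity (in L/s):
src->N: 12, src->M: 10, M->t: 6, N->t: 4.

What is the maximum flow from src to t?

Augment src->N->t: bottleneck 4. Total 4.
Augment src->M->t: bottleneck 6. Total 10.
No augmenting path remains in the residual graph.

10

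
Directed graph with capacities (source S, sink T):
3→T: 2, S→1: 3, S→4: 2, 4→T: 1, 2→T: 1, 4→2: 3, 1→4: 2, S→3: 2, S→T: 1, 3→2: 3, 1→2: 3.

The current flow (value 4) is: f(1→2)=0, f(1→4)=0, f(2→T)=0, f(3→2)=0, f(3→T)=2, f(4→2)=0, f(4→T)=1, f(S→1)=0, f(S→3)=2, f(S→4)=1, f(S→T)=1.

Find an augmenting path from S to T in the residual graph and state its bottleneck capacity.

Residual along S→1→2→T: S→1: 3, 1→2: 3, 2→T: 1.
Bottleneck = min = 1.

S→1→2→T, bottleneck 1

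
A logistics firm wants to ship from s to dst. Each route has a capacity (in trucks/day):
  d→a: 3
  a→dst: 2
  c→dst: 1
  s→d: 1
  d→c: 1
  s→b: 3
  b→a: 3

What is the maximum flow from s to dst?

3

Augment s→d→c→dst: bottleneck 1. Total 1.
Augment s→b→a→dst: bottleneck 2. Total 3.
No augmenting path remains in the residual graph.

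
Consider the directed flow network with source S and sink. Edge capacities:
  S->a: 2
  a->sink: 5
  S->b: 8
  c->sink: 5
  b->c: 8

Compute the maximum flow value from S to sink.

7

Augment S->a->sink: bottleneck 2. Total 2.
Augment S->b->c->sink: bottleneck 5. Total 7.
No augmenting path remains in the residual graph.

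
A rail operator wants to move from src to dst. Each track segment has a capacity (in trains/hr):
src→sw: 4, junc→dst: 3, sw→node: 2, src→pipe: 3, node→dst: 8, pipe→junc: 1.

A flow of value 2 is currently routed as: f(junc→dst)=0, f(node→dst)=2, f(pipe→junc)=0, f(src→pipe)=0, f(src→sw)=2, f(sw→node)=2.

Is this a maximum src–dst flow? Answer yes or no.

No

Residual path src→pipe→junc→dst has bottleneck 1 > 0.
Pushing 1 along it raises the flow to 3, so the given flow is not maximum.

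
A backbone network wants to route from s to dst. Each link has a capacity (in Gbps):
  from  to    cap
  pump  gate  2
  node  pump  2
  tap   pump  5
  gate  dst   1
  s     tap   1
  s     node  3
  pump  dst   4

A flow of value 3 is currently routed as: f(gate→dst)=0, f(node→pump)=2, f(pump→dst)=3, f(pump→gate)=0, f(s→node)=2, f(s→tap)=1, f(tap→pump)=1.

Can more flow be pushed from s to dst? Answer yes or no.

No

Residual reachable from s: {node, s}; dst is not reachable.
Saturated cut: s→tap, node→pump with total capacity 3 = current flow value. Flow is maximum.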